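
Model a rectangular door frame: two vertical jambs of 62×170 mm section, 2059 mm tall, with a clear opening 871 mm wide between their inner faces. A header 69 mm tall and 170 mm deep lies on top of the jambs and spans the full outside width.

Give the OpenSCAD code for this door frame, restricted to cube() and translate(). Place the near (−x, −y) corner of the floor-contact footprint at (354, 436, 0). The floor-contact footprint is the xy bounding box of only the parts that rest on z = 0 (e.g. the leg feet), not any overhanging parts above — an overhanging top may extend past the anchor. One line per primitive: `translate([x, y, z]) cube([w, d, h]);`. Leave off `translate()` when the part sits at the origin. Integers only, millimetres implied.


translate([354, 436, 0]) cube([62, 170, 2059]);
translate([1287, 436, 0]) cube([62, 170, 2059]);
translate([354, 436, 2059]) cube([995, 170, 69]);


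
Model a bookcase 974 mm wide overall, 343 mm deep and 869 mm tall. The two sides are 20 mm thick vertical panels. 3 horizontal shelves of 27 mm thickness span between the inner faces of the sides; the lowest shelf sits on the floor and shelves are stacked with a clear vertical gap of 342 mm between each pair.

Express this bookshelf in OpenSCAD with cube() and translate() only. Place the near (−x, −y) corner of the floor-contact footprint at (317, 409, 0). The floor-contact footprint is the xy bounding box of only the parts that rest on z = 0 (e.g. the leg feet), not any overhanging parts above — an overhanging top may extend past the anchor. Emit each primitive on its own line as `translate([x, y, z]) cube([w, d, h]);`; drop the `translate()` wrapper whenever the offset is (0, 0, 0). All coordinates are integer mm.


translate([317, 409, 0]) cube([20, 343, 869]);
translate([1271, 409, 0]) cube([20, 343, 869]);
translate([337, 409, 0]) cube([934, 343, 27]);
translate([337, 409, 369]) cube([934, 343, 27]);
translate([337, 409, 738]) cube([934, 343, 27]);


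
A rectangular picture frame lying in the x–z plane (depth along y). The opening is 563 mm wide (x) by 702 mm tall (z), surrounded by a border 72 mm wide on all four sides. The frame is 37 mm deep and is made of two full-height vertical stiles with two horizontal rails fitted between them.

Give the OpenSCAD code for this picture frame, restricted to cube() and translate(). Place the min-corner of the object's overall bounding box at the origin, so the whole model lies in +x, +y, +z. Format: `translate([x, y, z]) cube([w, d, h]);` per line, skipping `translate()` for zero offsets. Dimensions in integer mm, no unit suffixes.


cube([72, 37, 846]);
translate([635, 0, 0]) cube([72, 37, 846]);
translate([72, 0, 0]) cube([563, 37, 72]);
translate([72, 0, 774]) cube([563, 37, 72]);


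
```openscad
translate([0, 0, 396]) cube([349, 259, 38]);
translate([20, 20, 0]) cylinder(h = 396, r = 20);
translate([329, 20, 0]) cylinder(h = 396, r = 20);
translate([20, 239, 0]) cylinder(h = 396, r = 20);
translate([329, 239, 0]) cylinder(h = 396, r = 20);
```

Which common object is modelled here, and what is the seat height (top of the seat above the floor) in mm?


A stool. The seat height is 434 mm.

A 349×259×38 slab at z = 396 on four corner cylinders — a stool. The seat top is 396 + 38 = 434 mm.


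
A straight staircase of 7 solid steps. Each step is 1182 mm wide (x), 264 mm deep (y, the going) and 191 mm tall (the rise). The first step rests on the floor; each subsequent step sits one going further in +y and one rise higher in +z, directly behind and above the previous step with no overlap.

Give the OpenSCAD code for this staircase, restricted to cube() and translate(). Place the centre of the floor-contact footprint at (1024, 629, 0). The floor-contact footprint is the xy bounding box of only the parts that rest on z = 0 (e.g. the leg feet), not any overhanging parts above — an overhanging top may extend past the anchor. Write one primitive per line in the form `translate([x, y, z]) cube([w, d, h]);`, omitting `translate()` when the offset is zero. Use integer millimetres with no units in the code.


translate([433, 497, 0]) cube([1182, 264, 191]);
translate([433, 761, 191]) cube([1182, 264, 191]);
translate([433, 1025, 382]) cube([1182, 264, 191]);
translate([433, 1289, 573]) cube([1182, 264, 191]);
translate([433, 1553, 764]) cube([1182, 264, 191]);
translate([433, 1817, 955]) cube([1182, 264, 191]);
translate([433, 2081, 1146]) cube([1182, 264, 191]);


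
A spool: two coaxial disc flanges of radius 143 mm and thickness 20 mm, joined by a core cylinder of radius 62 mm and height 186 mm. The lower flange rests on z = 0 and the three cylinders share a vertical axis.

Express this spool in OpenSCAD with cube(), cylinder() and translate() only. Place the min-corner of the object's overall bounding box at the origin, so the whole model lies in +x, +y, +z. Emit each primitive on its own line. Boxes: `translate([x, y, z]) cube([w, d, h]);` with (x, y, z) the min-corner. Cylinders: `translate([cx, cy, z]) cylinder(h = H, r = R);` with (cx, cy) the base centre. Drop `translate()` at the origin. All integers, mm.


translate([143, 143, 0]) cylinder(h = 20, r = 143);
translate([143, 143, 20]) cylinder(h = 186, r = 62);
translate([143, 143, 206]) cylinder(h = 20, r = 143);


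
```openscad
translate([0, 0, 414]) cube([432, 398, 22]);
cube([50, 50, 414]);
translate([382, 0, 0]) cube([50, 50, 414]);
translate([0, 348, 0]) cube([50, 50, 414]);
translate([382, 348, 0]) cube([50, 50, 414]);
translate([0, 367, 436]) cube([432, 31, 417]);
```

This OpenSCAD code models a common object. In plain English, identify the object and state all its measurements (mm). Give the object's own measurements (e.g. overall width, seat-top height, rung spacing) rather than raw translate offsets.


A chair. The seat is a 432×398×22 mm slab with its top at z = 436 mm, on four 50×50 mm corner legs (flush with the seat edges, standing on z = 0). A flat backrest 31 mm thick, 417 mm tall, spans the full seat width and rises from the seat top along its +y edge, rear face flush with the rear of the seat.


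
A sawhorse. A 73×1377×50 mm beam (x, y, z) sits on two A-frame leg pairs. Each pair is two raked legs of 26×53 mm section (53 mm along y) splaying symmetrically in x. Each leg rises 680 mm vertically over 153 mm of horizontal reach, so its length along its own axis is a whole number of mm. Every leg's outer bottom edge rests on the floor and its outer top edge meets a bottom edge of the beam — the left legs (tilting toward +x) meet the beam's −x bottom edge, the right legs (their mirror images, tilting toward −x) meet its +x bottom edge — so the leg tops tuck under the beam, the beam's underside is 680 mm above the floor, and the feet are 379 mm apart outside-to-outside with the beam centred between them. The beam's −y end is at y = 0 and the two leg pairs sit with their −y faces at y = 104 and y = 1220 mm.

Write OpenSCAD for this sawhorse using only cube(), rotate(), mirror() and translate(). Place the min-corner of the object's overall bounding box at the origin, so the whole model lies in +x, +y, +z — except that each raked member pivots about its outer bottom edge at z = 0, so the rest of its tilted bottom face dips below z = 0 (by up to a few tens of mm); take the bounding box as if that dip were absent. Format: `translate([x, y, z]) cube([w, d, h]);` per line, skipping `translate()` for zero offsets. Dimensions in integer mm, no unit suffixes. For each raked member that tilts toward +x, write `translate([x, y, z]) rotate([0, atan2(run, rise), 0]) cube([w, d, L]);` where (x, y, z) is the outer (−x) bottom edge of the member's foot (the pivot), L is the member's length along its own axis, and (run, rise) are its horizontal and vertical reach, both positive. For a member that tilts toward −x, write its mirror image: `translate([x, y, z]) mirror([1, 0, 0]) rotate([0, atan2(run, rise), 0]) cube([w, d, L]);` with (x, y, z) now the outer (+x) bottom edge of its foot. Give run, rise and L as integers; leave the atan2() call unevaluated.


translate([153, 0, 680]) cube([73, 1377, 50]);
translate([0, 104, 0]) rotate([0, atan2(153, 680), 0]) cube([26, 53, 697]);
translate([379, 104, 0]) mirror([1, 0, 0]) rotate([0, atan2(153, 680), 0]) cube([26, 53, 697]);
translate([0, 1220, 0]) rotate([0, atan2(153, 680), 0]) cube([26, 53, 697]);
translate([379, 1220, 0]) mirror([1, 0, 0]) rotate([0, atan2(153, 680), 0]) cube([26, 53, 697]);


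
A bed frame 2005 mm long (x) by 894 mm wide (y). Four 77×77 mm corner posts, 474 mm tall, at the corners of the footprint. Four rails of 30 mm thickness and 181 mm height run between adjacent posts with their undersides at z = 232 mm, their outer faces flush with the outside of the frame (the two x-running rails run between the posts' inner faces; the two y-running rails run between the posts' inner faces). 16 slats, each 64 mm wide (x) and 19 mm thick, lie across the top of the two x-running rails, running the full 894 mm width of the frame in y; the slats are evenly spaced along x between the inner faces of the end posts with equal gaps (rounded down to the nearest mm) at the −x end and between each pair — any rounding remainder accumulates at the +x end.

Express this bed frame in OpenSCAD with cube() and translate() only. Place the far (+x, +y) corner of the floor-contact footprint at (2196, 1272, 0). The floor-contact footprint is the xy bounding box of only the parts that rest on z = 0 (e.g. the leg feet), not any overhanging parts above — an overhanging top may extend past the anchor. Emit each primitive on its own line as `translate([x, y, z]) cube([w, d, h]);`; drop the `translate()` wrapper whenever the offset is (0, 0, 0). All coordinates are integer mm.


// slat z = rail_z + rail_h = 232 + 181 = 413
// slat gap = ⌊(1851 − 16·64) / 17⌋ = 48
translate([191, 378, 0]) cube([77, 77, 474]);
translate([191, 1195, 0]) cube([77, 77, 474]);
translate([2119, 378, 0]) cube([77, 77, 474]);
translate([2119, 1195, 0]) cube([77, 77, 474]);
translate([268, 378, 232]) cube([1851, 30, 181]);
translate([268, 1242, 232]) cube([1851, 30, 181]);
translate([191, 455, 232]) cube([30, 740, 181]);
translate([2166, 455, 232]) cube([30, 740, 181]);
translate([316, 378, 413]) cube([64, 894, 19]);
translate([428, 378, 413]) cube([64, 894, 19]);
translate([540, 378, 413]) cube([64, 894, 19]);
translate([652, 378, 413]) cube([64, 894, 19]);
translate([764, 378, 413]) cube([64, 894, 19]);
translate([876, 378, 413]) cube([64, 894, 19]);
translate([988, 378, 413]) cube([64, 894, 19]);
translate([1100, 378, 413]) cube([64, 894, 19]);
translate([1212, 378, 413]) cube([64, 894, 19]);
translate([1324, 378, 413]) cube([64, 894, 19]);
translate([1436, 378, 413]) cube([64, 894, 19]);
translate([1548, 378, 413]) cube([64, 894, 19]);
translate([1660, 378, 413]) cube([64, 894, 19]);
translate([1772, 378, 413]) cube([64, 894, 19]);
translate([1884, 378, 413]) cube([64, 894, 19]);
translate([1996, 378, 413]) cube([64, 894, 19]);


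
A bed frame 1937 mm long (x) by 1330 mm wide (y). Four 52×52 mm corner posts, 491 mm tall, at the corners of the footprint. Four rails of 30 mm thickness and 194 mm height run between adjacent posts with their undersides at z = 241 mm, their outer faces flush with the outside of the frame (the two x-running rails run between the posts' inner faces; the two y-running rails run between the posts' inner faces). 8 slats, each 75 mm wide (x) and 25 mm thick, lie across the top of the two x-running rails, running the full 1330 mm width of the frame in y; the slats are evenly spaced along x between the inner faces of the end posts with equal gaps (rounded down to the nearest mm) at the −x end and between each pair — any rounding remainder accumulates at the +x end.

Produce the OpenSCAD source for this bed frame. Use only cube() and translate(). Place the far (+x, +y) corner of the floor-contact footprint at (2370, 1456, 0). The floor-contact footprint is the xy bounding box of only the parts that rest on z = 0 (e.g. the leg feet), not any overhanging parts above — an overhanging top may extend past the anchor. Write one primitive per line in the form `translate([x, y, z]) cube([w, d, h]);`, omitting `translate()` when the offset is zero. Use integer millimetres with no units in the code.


translate([433, 126, 0]) cube([52, 52, 491]);
translate([433, 1404, 0]) cube([52, 52, 491]);
translate([2318, 126, 0]) cube([52, 52, 491]);
translate([2318, 1404, 0]) cube([52, 52, 491]);
translate([485, 126, 241]) cube([1833, 30, 194]);
translate([485, 1426, 241]) cube([1833, 30, 194]);
translate([433, 178, 241]) cube([30, 1226, 194]);
translate([2340, 178, 241]) cube([30, 1226, 194]);
translate([622, 126, 435]) cube([75, 1330, 25]);
translate([834, 126, 435]) cube([75, 1330, 25]);
translate([1046, 126, 435]) cube([75, 1330, 25]);
translate([1258, 126, 435]) cube([75, 1330, 25]);
translate([1470, 126, 435]) cube([75, 1330, 25]);
translate([1682, 126, 435]) cube([75, 1330, 25]);
translate([1894, 126, 435]) cube([75, 1330, 25]);
translate([2106, 126, 435]) cube([75, 1330, 25]);


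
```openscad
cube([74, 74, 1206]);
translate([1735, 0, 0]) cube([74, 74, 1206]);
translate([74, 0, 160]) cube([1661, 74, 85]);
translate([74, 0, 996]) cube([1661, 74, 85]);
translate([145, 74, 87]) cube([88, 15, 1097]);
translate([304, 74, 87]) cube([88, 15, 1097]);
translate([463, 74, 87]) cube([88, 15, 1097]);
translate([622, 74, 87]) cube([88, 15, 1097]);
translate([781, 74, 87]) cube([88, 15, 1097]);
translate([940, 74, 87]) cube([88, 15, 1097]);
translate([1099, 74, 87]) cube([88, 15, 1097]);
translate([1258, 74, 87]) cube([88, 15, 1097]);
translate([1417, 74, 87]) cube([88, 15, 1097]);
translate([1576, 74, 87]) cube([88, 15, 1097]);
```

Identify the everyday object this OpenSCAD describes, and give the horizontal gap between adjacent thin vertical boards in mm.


A fence section. The picket gap is 71 mm.

Two posts, two rails, 10 pickets — a fence section. Span 1661 mm holds 10 pickets of 88 mm with 11 equal gaps: ⌊(1661 − 10·88) / 11⌋ = 71 mm.


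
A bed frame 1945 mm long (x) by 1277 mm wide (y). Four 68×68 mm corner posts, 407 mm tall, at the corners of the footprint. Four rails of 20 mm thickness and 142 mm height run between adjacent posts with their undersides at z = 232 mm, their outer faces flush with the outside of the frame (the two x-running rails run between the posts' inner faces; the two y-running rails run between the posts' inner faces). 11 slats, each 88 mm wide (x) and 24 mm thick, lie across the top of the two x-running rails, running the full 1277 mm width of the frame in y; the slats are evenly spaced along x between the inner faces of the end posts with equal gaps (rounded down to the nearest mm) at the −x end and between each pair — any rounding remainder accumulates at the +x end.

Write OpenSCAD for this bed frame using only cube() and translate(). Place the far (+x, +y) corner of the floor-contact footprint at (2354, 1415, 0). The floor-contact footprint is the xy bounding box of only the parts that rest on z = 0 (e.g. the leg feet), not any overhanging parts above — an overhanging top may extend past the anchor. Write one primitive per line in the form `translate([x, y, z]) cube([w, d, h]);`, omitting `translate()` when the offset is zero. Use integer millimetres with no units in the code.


// slat z = rail_z + rail_h = 232 + 142 = 374
// slat gap = ⌊(1809 − 11·88) / 12⌋ = 70
translate([409, 138, 0]) cube([68, 68, 407]);
translate([409, 1347, 0]) cube([68, 68, 407]);
translate([2286, 138, 0]) cube([68, 68, 407]);
translate([2286, 1347, 0]) cube([68, 68, 407]);
translate([477, 138, 232]) cube([1809, 20, 142]);
translate([477, 1395, 232]) cube([1809, 20, 142]);
translate([409, 206, 232]) cube([20, 1141, 142]);
translate([2334, 206, 232]) cube([20, 1141, 142]);
translate([547, 138, 374]) cube([88, 1277, 24]);
translate([705, 138, 374]) cube([88, 1277, 24]);
translate([863, 138, 374]) cube([88, 1277, 24]);
translate([1021, 138, 374]) cube([88, 1277, 24]);
translate([1179, 138, 374]) cube([88, 1277, 24]);
translate([1337, 138, 374]) cube([88, 1277, 24]);
translate([1495, 138, 374]) cube([88, 1277, 24]);
translate([1653, 138, 374]) cube([88, 1277, 24]);
translate([1811, 138, 374]) cube([88, 1277, 24]);
translate([1969, 138, 374]) cube([88, 1277, 24]);
translate([2127, 138, 374]) cube([88, 1277, 24]);


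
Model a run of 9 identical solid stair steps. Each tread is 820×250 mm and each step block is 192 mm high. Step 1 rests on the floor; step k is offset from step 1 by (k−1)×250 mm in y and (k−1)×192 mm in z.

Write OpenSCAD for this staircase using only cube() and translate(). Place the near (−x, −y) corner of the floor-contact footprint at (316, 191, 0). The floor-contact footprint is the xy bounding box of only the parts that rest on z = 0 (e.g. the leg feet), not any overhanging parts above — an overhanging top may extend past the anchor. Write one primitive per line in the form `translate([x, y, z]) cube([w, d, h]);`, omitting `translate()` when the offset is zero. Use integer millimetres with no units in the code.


translate([316, 191, 0]) cube([820, 250, 192]);
translate([316, 441, 192]) cube([820, 250, 192]);
translate([316, 691, 384]) cube([820, 250, 192]);
translate([316, 941, 576]) cube([820, 250, 192]);
translate([316, 1191, 768]) cube([820, 250, 192]);
translate([316, 1441, 960]) cube([820, 250, 192]);
translate([316, 1691, 1152]) cube([820, 250, 192]);
translate([316, 1941, 1344]) cube([820, 250, 192]);
translate([316, 2191, 1536]) cube([820, 250, 192]);


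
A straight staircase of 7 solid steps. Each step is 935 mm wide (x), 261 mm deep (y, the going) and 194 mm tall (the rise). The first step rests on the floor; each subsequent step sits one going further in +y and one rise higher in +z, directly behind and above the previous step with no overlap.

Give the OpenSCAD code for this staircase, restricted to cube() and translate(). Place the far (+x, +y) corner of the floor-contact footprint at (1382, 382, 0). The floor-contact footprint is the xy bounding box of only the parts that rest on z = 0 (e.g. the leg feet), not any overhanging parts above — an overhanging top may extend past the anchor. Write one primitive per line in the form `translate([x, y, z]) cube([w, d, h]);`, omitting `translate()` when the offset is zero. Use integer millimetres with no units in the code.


translate([447, 121, 0]) cube([935, 261, 194]);
translate([447, 382, 194]) cube([935, 261, 194]);
translate([447, 643, 388]) cube([935, 261, 194]);
translate([447, 904, 582]) cube([935, 261, 194]);
translate([447, 1165, 776]) cube([935, 261, 194]);
translate([447, 1426, 970]) cube([935, 261, 194]);
translate([447, 1687, 1164]) cube([935, 261, 194]);


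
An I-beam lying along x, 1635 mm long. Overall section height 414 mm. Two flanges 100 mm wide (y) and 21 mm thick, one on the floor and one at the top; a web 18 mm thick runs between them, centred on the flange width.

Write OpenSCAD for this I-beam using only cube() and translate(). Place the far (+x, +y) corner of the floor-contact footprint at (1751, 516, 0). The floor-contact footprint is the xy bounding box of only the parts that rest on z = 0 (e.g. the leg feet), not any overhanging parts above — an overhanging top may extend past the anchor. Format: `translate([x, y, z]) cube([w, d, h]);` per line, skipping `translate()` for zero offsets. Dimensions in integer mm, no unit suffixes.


translate([116, 416, 0]) cube([1635, 100, 21]);
translate([116, 457, 21]) cube([1635, 18, 372]);
translate([116, 416, 393]) cube([1635, 100, 21]);


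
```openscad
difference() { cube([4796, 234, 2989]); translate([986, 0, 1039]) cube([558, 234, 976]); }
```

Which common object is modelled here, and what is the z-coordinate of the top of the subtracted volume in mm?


A wall with a window opening. The window head height is 2015 mm.

A wall with a rectangular opening subtracted — a window. Sill at z = 1039, opening 976 mm tall, so the head is at 1039 + 976 = 2015 mm.


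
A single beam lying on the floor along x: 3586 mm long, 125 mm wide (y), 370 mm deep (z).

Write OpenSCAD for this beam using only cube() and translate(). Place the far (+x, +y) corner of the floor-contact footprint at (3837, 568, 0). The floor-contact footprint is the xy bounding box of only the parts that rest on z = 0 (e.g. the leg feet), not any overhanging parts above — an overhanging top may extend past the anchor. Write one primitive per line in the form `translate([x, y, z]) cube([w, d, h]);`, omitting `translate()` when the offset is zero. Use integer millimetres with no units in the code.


translate([251, 443, 0]) cube([3586, 125, 370]);


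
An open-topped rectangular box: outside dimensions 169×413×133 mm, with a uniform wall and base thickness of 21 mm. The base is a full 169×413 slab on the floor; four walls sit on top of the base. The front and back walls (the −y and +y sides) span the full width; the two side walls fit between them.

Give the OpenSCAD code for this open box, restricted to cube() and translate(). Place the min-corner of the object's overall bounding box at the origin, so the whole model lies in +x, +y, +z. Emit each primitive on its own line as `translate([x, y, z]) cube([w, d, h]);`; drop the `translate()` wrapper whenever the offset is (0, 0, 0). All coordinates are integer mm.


cube([169, 413, 21]);
translate([0, 0, 21]) cube([169, 21, 112]);
translate([0, 392, 21]) cube([169, 21, 112]);
translate([0, 21, 21]) cube([21, 371, 112]);
translate([148, 21, 21]) cube([21, 371, 112]);


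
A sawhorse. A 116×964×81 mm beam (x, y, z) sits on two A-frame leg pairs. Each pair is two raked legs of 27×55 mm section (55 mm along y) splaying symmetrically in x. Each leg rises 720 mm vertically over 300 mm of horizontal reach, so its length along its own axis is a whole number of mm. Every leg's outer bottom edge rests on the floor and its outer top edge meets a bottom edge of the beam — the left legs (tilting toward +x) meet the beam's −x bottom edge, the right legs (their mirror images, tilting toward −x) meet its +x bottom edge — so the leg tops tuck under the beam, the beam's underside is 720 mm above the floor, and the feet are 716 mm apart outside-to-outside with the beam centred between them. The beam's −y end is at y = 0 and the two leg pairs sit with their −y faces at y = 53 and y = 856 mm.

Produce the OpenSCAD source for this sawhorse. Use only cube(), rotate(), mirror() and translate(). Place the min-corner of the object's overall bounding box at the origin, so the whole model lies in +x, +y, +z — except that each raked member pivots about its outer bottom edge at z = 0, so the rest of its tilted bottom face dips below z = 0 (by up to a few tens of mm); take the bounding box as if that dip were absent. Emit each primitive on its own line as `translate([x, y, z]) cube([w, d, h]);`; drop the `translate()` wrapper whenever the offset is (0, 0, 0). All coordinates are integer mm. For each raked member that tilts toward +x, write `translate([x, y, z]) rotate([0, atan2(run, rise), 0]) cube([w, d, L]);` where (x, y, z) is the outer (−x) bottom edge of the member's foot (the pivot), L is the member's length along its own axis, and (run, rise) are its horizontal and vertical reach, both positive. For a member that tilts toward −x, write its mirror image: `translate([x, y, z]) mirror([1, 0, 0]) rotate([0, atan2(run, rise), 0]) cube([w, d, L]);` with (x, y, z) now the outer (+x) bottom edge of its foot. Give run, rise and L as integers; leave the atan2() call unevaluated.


translate([300, 0, 720]) cube([116, 964, 81]);
translate([0, 53, 0]) rotate([0, atan2(300, 720), 0]) cube([27, 55, 780]);
translate([716, 53, 0]) mirror([1, 0, 0]) rotate([0, atan2(300, 720), 0]) cube([27, 55, 780]);
translate([0, 856, 0]) rotate([0, atan2(300, 720), 0]) cube([27, 55, 780]);
translate([716, 856, 0]) mirror([1, 0, 0]) rotate([0, atan2(300, 720), 0]) cube([27, 55, 780]);


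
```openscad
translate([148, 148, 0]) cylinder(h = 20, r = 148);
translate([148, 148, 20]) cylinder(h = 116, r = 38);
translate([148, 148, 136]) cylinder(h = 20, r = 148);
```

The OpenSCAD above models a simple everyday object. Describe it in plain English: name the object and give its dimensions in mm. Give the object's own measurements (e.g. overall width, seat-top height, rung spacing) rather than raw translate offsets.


A spool: two coaxial disc flanges of radius 148 mm and thickness 20 mm, joined by a core cylinder of radius 38 mm and height 116 mm. The lower flange rests on z = 0 and the three cylinders share a vertical axis.


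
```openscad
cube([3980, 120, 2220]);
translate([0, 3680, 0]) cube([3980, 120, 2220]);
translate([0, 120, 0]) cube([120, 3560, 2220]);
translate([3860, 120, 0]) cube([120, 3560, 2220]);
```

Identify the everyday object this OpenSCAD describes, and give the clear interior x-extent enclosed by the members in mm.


A house (or room) frame. The interior width is 3740 mm.

Four 2220 mm walls enclosing a rectangle with no floor or roof — a room or house frame. Outside width is 3980 mm and wall thickness is 120 mm, so the interior width is 3980 − 2 × 120 = 3740 mm.


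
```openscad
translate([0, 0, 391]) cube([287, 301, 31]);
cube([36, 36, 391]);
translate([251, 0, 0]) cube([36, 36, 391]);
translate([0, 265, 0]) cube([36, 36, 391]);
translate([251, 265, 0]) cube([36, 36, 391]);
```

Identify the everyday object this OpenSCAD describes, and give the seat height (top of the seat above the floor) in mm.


A stool. The seat height is 422 mm.

A 287×301×31 slab at z = 391 on four corner posts — a stool. The seat top is 391 + 31 = 422 mm.


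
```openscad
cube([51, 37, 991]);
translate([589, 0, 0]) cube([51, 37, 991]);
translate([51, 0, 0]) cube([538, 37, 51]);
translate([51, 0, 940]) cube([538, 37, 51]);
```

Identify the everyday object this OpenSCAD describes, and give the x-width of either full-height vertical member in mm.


A picture frame. The border width is 51 mm.

Four thin pieces enclosing a rectangular opening — a picture frame. The two full-height stiles are 991 mm tall; the top rail sits at z = 940 and is 51 mm tall, so the border above the opening is 991 − 940 = 51 mm, matching the stile x-width.


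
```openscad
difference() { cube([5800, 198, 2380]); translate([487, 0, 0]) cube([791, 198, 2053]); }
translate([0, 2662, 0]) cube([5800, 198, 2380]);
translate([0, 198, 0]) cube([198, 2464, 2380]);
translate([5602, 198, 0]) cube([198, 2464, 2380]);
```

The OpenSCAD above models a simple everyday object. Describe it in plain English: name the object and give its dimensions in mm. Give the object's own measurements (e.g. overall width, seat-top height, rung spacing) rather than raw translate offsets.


A single room: four walls, each 2380 mm tall and 198 mm thick, enclosing an outside footprint 5800×2860 mm (x × y), no floor or roof. The front and back walls (−y and +y sides) run the full x-width; the side walls fit between their inner faces. A door opening 791 mm wide and 2053 mm tall is cut through the front wall from the floor up, its −x edge 487 mm from the wall's −x end.


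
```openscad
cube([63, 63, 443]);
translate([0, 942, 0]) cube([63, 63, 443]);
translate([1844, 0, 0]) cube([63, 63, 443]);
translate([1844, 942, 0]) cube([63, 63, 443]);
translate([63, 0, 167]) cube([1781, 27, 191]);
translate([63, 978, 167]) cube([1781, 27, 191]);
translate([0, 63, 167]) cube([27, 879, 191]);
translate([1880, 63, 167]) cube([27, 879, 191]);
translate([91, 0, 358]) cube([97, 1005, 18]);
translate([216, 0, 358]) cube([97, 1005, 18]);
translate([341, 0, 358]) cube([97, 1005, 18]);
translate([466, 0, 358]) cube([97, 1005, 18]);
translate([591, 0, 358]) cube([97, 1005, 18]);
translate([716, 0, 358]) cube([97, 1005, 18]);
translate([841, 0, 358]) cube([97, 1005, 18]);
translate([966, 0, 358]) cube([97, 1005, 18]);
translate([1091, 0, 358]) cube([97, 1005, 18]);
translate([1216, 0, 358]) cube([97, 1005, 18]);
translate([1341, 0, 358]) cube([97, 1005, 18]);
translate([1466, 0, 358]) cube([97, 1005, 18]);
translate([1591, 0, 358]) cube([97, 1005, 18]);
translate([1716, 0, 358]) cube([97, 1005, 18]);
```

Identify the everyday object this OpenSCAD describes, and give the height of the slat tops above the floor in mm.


A bed frame. The slat-top height is 376 mm.

Four posts, four rails, and a row of slats — a bed frame. Slats sit on the rails at z = 167 + 191 = 358; with slat thickness 18, the top is 376 mm.


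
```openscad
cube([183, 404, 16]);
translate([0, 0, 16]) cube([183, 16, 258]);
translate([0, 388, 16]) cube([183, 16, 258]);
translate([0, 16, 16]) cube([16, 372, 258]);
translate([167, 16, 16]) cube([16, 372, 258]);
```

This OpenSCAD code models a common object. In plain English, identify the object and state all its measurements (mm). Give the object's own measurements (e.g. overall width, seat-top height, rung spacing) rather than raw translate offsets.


An open-topped rectangular box: outside dimensions 183×404×274 mm, with a uniform wall and base thickness of 16 mm. The base is a full 183×404 slab on the floor; four walls sit on top of the base. The front and back walls (the −y and +y sides) span the full width; the two side walls fit between them.


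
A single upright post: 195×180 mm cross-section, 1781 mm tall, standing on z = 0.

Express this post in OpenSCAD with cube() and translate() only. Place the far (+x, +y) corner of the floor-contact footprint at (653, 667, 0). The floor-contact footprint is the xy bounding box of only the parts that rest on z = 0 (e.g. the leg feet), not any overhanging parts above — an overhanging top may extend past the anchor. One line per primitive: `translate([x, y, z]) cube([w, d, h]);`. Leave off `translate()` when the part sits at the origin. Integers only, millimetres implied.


translate([458, 487, 0]) cube([195, 180, 1781]);


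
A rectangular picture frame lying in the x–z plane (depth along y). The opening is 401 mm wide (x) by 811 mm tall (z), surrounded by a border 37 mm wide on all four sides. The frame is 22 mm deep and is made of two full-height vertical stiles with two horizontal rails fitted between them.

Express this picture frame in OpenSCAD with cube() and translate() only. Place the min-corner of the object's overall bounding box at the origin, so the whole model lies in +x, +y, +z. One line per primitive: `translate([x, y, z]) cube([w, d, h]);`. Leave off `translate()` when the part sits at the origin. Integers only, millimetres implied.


cube([37, 22, 885]);
translate([438, 0, 0]) cube([37, 22, 885]);
translate([37, 0, 0]) cube([401, 22, 37]);
translate([37, 0, 848]) cube([401, 22, 37]);


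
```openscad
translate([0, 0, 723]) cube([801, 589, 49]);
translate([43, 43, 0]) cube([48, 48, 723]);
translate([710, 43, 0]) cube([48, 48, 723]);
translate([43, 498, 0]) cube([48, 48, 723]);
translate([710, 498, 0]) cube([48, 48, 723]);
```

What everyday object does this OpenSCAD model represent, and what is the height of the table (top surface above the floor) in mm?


A table. The table height is 772 mm.

A 801×589×49 slab sits at z = 723 on four 48 mm square posts — a table. The top surface is at 723 + 49 = 772 mm.


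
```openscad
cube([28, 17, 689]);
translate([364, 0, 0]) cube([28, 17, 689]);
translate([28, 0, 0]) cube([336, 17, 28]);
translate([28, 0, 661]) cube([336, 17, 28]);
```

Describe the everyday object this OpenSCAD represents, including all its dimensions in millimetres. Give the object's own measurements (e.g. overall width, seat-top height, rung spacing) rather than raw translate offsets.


A rectangular picture frame lying in the x–z plane (depth along y). The opening is 336 mm wide (x) by 633 mm tall (z), surrounded by a border 28 mm wide on all four sides. The frame is 17 mm deep and is made of two full-height vertical stiles with two horizontal rails fitted between them.


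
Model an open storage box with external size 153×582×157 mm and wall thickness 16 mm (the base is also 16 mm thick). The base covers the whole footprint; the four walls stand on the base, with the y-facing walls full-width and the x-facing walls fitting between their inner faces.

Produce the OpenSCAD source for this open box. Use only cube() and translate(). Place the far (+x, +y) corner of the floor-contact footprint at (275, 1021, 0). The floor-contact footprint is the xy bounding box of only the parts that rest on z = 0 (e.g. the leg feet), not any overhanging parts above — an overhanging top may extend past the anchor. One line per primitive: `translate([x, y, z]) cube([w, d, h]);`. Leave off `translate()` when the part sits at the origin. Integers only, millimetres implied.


translate([122, 439, 0]) cube([153, 582, 16]);
translate([122, 439, 16]) cube([153, 16, 141]);
translate([122, 1005, 16]) cube([153, 16, 141]);
translate([122, 455, 16]) cube([16, 550, 141]);
translate([259, 455, 16]) cube([16, 550, 141]);


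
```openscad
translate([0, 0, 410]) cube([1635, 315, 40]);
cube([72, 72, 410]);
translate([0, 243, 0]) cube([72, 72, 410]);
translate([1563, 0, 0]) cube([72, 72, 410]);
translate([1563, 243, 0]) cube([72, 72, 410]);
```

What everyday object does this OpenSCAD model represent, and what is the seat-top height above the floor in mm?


A bench. The seat-top height is 450 mm.

A long slab on four corner posts — a bench. The slab sits at z = 410 with thickness 40, so the top is 410 + 40 = 450 mm.


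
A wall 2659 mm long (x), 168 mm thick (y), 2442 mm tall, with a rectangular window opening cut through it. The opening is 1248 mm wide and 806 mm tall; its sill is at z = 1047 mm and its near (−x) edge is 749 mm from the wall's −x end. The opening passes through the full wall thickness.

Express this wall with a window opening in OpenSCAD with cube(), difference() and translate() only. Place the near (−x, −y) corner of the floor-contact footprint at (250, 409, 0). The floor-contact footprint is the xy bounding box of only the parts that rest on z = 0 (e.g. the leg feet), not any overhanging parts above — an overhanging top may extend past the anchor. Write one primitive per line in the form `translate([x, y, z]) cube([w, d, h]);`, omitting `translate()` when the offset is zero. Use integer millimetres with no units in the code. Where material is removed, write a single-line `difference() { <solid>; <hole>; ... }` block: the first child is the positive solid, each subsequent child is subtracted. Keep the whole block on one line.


difference() { translate([250, 409, 0]) cube([2659, 168, 2442]); translate([999, 409, 1047]) cube([1248, 168, 806]); }


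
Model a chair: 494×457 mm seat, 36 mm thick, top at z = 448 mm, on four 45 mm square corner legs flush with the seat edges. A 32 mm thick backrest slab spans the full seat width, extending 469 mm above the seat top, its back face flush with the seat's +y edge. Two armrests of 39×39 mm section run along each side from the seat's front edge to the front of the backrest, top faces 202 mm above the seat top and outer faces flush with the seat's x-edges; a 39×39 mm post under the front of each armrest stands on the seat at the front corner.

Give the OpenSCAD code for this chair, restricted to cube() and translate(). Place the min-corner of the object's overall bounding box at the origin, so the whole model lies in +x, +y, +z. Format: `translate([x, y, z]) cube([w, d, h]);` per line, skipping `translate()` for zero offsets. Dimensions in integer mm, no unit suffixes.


translate([0, 0, 412]) cube([494, 457, 36]);
cube([45, 45, 412]);
translate([449, 0, 0]) cube([45, 45, 412]);
translate([0, 412, 0]) cube([45, 45, 412]);
translate([449, 412, 0]) cube([45, 45, 412]);
translate([0, 425, 448]) cube([494, 32, 469]);
translate([0, 0, 611]) cube([39, 425, 39]);
translate([455, 0, 611]) cube([39, 425, 39]);
translate([0, 0, 448]) cube([39, 39, 163]);
translate([455, 0, 448]) cube([39, 39, 163]);


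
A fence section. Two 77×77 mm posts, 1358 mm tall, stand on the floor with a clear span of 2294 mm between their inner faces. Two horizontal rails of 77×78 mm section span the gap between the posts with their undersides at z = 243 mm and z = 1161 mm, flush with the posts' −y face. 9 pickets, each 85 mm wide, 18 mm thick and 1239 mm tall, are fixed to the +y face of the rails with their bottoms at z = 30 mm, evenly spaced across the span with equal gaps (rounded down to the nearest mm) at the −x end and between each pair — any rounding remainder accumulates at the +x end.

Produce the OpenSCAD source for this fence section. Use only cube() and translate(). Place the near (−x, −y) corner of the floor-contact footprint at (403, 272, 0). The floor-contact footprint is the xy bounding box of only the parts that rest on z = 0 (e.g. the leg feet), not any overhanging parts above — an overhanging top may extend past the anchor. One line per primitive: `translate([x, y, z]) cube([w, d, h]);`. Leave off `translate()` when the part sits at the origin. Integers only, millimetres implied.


translate([403, 272, 0]) cube([77, 77, 1358]);
translate([2774, 272, 0]) cube([77, 77, 1358]);
translate([480, 272, 243]) cube([2294, 77, 78]);
translate([480, 272, 1161]) cube([2294, 77, 78]);
translate([632, 349, 30]) cube([85, 18, 1239]);
translate([869, 349, 30]) cube([85, 18, 1239]);
translate([1106, 349, 30]) cube([85, 18, 1239]);
translate([1343, 349, 30]) cube([85, 18, 1239]);
translate([1580, 349, 30]) cube([85, 18, 1239]);
translate([1817, 349, 30]) cube([85, 18, 1239]);
translate([2054, 349, 30]) cube([85, 18, 1239]);
translate([2291, 349, 30]) cube([85, 18, 1239]);
translate([2528, 349, 30]) cube([85, 18, 1239]);


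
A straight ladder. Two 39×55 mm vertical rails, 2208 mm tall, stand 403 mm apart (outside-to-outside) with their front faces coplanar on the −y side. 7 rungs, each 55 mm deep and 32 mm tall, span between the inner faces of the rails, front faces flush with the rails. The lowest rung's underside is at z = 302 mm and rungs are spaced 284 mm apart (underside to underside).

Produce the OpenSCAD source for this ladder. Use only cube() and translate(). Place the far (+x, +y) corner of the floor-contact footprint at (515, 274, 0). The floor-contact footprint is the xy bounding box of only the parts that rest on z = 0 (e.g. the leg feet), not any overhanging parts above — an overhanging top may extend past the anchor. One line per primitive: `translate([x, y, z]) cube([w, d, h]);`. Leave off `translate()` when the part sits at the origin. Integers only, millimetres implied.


translate([112, 219, 0]) cube([39, 55, 2208]);
translate([476, 219, 0]) cube([39, 55, 2208]);
translate([151, 219, 302]) cube([325, 55, 32]);
translate([151, 219, 586]) cube([325, 55, 32]);
translate([151, 219, 870]) cube([325, 55, 32]);
translate([151, 219, 1154]) cube([325, 55, 32]);
translate([151, 219, 1438]) cube([325, 55, 32]);
translate([151, 219, 1722]) cube([325, 55, 32]);
translate([151, 219, 2006]) cube([325, 55, 32]);


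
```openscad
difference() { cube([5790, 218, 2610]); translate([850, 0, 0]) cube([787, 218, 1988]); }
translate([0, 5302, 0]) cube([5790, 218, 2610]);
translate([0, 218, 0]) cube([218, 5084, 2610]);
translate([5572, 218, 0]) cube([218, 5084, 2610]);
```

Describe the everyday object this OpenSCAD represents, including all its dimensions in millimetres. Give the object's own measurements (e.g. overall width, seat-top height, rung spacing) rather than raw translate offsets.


A single room: four walls, each 2610 mm tall and 218 mm thick, enclosing an outside footprint 5790×5520 mm (x × y), no floor or roof. The front and back walls (−y and +y sides) run the full x-width; the side walls fit between their inner faces. A door opening 787 mm wide and 1988 mm tall is cut through the front wall from the floor up, its −x edge 850 mm from the wall's −x end.


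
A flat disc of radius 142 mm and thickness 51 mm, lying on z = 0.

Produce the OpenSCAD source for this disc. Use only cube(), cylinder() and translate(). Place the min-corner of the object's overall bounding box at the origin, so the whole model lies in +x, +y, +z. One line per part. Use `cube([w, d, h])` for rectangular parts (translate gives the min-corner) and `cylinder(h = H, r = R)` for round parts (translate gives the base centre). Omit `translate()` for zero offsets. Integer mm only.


translate([142, 142, 0]) cylinder(h = 51, r = 142);
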